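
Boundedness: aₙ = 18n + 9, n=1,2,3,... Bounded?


aₙ = 18n + 9 → as n→∞, aₙ→∞
No finite upper bound exists
The sequence is UNBOUNDED

Unbounded (aₙ → ∞ as n → ∞)


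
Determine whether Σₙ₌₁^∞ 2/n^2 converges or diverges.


p-series test: Σ c/n^p converges if p > 1, diverges if p ≤ 1 (constant c > 0 doesn't affect convergence).
p = 2
2 > 1 → CONVERGES

Converges (p = 2 > 1)


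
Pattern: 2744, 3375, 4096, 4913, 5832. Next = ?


Pattern: perfect cubes: n³
Terms: 2744, 3375, 4096, 4913, 5832
Next term = 6859

Next term = 6859


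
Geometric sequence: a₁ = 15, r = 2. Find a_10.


aₙ = a₁·r^(n-1)
= 15×2^9
= 15×512
= 7680

a_10 = 7680


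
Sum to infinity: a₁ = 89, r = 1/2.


S∞ = a₁/(1-r) = 89/(1 - 1/2)
= 89/(1/2)
= 178

S∞ = 178


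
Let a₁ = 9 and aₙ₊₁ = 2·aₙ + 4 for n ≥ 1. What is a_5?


Computing step by step:
a_1 = 9
a_2 = 22
a_3 = 48
a_4 = 100
a_5 = 204


a_5 = 204


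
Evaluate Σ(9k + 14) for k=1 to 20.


Σ(9k+14) = 9·Σk + 14·n
= 9·210 + 14·20
= 1890 + 280 = 2170

Σ = 2170


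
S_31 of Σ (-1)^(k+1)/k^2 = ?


S = 1 - 1/4 + 1/9 - 1/16 + 1/25 - 1/36 + 1/49 - 1/64 ± ...
= 0.823
(Full series converges to +π²/12 ≈ +0.8225)

S_31 = 0.823


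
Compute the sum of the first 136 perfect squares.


n = 136
n(n+1)(2n+1)/6 = 136×137×273/6
= 5086536/6 = 847756

Σk² = 847756


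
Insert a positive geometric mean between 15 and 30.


GM = √(15×30) = √450 = 21.2132

GM = 21.2132


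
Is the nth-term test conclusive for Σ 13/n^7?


lim(n→∞) 13/n^7 = 0
lim aₙ = 0 → nth-term test is INCONCLUSIVE
(Need other tests; this is actually a convergent p-series with p=7 > 1)

Inconclusive (lim aₙ = 0; need another test)


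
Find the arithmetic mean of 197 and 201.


AM = (197 + 201)/2 = 398/2 = 199

AM = 199


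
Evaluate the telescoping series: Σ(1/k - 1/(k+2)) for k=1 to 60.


Telescoping with gap 2: two head and two tail terms survive.
= (1 + 1/2) - (1/61 + 1/62)
= 3/2 - 1/61 - 1/62 = 2775/1891

Sum = 2775/1891


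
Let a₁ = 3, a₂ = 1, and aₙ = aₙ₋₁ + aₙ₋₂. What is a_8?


Computing iteratively: 3, 1, 4, 5, 9, 14, 23, 37
a_8 = 37

a_8 = 37


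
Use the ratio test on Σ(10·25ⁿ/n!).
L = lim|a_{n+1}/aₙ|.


aₙ = 10·25^n/n!
a_{n+1}/aₙ = 25^(n+1)/(n+1)! × n!/25^n  (constant 10 cancels)
= 25/(n+1)
L = lim(n→∞) 25/(n+1) = 0
L < 1 → series CONVERGES

Converges (ratio test: L = 0 < 1)


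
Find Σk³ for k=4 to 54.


Σₖ₌4^54 k³ = [54·55/2]² − [3·4/2]²
= 2205225 − 36 = 2205189

Σk³ = 2205189


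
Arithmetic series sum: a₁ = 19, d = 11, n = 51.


aₙ = 19 + (51-1)×11 = 569
Sₙ = n(a₁+aₙ)/2 = 51×(19+569)/2
= 51×588/2 = 14994

S_51 = 14994


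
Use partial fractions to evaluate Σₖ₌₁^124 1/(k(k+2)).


1/(k(k+2)) = (1/2)·(1/k - 1/(k+2)) (partial fractions)
Telescoping: Σ = (1/2)·(1 + 1/2 - 1/125 - 1/126) = 11687/15750

Sum = 11687/15750


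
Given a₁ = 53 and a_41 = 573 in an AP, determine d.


d = (aₙ - a₁)/(n-1)
= (573 - 53)/(41-1)
= 520/40 = 13

d = 13


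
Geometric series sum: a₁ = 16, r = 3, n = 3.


Sₙ = 16×(3^3 - 1)/(3 - 1)
= 16×(27 - 1)/2
= 16×26/2
= 208

S_3 = 208


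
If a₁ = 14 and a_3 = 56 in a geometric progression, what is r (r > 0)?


r^(n-1) = aₙ/a₁
r^2 = 56/14 = 4
r = 4^(1/2)
= ±2; taking r > 0 gives r = 2

r = 2


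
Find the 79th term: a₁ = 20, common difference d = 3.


aₙ = a₁ + (n-1)d
= 20 + (79-1)×3
= 20 + 234
= 254

a_79 = 254


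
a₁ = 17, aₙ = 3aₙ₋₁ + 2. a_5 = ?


Computing step by step:
a_1 = 17
a_2 = 53
a_3 = 161
a_4 = 485
a_5 = 1457


a_5 = 1457


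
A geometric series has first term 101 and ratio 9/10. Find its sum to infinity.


S∞ = a₁/(1-r) = 101/(1 - 9/10)
= 101/(1/10)
= 1010

S∞ = 1010


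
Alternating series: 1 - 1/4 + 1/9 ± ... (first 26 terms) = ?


S = 1 - 1/4 + 1/9 - 1/16 + 1/25 - 1/36 + 1/49 - 1/64 ± ...
= 0.8218
(Full series converges to +π²/12 ≈ +0.8225)

S_26 = 0.8218


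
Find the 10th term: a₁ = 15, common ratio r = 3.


aₙ = a₁·r^(n-1)
= 15×3^9
= 15×19683
= 295245

a_10 = 295245


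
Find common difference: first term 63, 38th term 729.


d = (aₙ - a₁)/(n-1)
= (729 - 63)/(38-1)
= 666/37 = 18

d = 18


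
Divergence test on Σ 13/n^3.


lim(n→∞) 13/n^3 = 0
lim aₙ = 0 → nth-term test is INCONCLUSIVE
(Need other tests; this is actually a convergent p-series with p=3 > 1)

Inconclusive (lim aₙ = 0; need another test)


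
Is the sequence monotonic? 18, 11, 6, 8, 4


Differences: -7, -5, 2, -4
Difference at position 3 is +2 (> 0) but position 1 is -7 (< 0) — sequence both rises and falls
→ NOT monotonic

Not monotonic


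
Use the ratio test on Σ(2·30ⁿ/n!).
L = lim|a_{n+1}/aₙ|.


aₙ = 2·30^n/n!
a_{n+1}/aₙ = 30^(n+1)/(n+1)! × n!/30^n  (constant 2 cancels)
= 30/(n+1)
L = lim(n→∞) 30/(n+1) = 0
L < 1 → series CONVERGES

Converges (ratio test: L = 0 < 1)


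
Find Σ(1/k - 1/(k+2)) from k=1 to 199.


Telescoping with gap 2: two head and two tail terms survive.
= (1 + 1/2) - (1/200 + 1/201)
= 3/2 - 1/200 - 1/201 = 59899/40200

Sum = 59899/40200


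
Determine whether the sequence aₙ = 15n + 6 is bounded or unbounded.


aₙ = 15n + 6 → as n→∞, aₙ→∞
No finite upper bound exists
The sequence is UNBOUNDED

Unbounded (aₙ → ∞ as n → ∞)


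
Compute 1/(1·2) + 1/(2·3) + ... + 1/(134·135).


1/(k(k+1)) = 1/k - 1/(k+1) (partial fractions)
Telescoping: Σ = 1 - 1/135 = 134/135

Sum = 134/135


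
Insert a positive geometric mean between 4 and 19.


GM = √(4×19) = √76 = 8.7178

GM = 8.7178


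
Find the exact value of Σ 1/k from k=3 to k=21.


Σₖ₌3^21 1/k = 1/3 + 1/4 + 1/5 + ... + 1/21
= 11098301/5173168
≈ 2.1454

Sum = 11098301/5173168 ≈ 2.1454


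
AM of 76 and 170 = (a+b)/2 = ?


AM = (76 + 170)/2 = 246/2 = 123

AM = 123


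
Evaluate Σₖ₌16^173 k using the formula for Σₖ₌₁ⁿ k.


Σₖ₌16^173 k = Σₖ₌₁^173 k − Σₖ₌₁^15 k
= 173·174/2 − 15·16/2
= 15051 − 120 = 14931

Σk = 14931


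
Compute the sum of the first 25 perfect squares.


n = 25
n(n+1)(2n+1)/6 = 25×26×51/6
= 33150/6 = 5525

Σk² = 5525


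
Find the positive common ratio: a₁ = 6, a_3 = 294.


r^(n-1) = aₙ/a₁
r^2 = 294/6 = 49
r = 49^(1/2)
= ±7; taking r > 0 gives r = 7

r = 7


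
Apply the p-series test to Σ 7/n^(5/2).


p-series test: Σ c/n^p converges if p > 1, diverges if p ≤ 1 (constant c > 0 doesn't affect convergence).
p = 5/2
5/2 > 1 → CONVERGES

Converges (p = 5/2 > 1)


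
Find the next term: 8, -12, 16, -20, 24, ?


Pattern: alternating sign, magnitude arithmetic (d=4)
Terms: 8, -12, 16, -20, 24
Next term = -28

Next term = -28


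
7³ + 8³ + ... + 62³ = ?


Σₖ₌7^62 k³ = [62·63/2]² − [6·7/2]²
= 3814209 − 441 = 3813768

Σk³ = 3813768


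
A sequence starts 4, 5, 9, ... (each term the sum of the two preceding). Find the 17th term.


Computing iteratively: 4, 5, 9, 14, 23, 37, 60, 97, 157, 254, 411, 665, ...
a_17 = 7375

a_17 = 7375


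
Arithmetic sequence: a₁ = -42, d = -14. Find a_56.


aₙ = a₁ + (n-1)d
= -42 + (56-1)×-14
= -42 - 770
= -812

a_56 = -812


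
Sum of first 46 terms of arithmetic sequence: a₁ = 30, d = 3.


aₙ = 30 + (46-1)×3 = 165
Sₙ = n(a₁+aₙ)/2 = 46×(30+165)/2
= 46×195/2 = 4485

S_46 = 4485


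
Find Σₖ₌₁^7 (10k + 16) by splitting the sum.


Σ(10k+16) = 10·Σk + 16·n
= 10·28 + 16·7
= 280 + 112 = 392

Σ = 392


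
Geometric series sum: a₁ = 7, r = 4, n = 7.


Sₙ = 7×(4^7 - 1)/(4 - 1)
= 7×(16384 - 1)/3
= 7×16383/3
= 38227

S_7 = 38227


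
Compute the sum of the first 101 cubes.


n(n+1)/2 = 101×102/2 = 5151
Σk³ = 5151² = 26532801

Σk³ = 26532801


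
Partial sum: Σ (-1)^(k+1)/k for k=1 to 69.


S = 1 - 1/2 + 1/3 - 1/4 + 1/5 - 1/6 + 1/7 - 1/8 ± ...
= 0.7003
(Full series converges to +ln(2) ≈ +0.6931)

S_69 = 0.7003


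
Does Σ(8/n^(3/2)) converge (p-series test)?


p-series test: Σ c/n^p converges if p > 1, diverges if p ≤ 1 (constant c > 0 doesn't affect convergence).
p = 3/2
3/2 > 1 → CONVERGES

Converges (p = 3/2 > 1)


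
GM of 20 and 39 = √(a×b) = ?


GM = √(20×39) = √780 = 27.9285

GM = 27.9285


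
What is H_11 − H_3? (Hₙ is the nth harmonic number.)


Σₖ₌4^11 1/k = 1/4 + 1/5 + 1/6 + 1/7 + 1/8 + 1/9 + 1/10 + 1/11
= 32891/27720
≈ 1.1865

Sum = 32891/27720 ≈ 1.1865


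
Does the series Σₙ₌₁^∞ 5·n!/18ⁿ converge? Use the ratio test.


aₙ = 5·n!/18^n
a_{n+1}/aₙ = (n+1)!/18^(n+1) × 18^n/n!  (constant 5 cancels)
= (n+1)/18
L = lim(n→∞) (n+1)/18 = ∞
L > 1 → series DIVERGES

Diverges (ratio test: L = ∞ > 1)


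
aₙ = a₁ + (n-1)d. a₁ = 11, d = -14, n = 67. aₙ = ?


aₙ = a₁ + (n-1)d
= 11 + (67-1)×-14
= 11 - 924
= -913

a_67 = -913


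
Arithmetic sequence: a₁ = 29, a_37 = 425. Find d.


d = (aₙ - a₁)/(n-1)
= (425 - 29)/(37-1)
= 396/36 = 11

d = 11


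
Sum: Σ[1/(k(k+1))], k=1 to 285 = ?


1/(k(k+1)) = 1/k - 1/(k+1) (partial fractions)
Telescoping: Σ = 1 - 1/286 = 285/286

Sum = 285/286


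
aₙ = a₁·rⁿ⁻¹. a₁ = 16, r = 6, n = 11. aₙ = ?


aₙ = a₁·r^(n-1)
= 16×6^10
= 16×60466176
= 967458816

a_11 = 967458816


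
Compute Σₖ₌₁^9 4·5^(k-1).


Sₙ = 4×(5^9 - 1)/(5 - 1)
= 4×(1953125 - 1)/4
= 4×1953124/4
= 1953124

S_9 = 1953124


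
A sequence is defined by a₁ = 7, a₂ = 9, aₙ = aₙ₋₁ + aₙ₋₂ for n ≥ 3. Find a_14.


Computing iteratively: 7, 9, 16, 25, 41, 66, 107, 173, 280, 453, 733, 1186, ...
a_14 = 3105

a_14 = 3105


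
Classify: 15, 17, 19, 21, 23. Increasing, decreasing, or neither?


Differences: 2, 2, 2, 2
All differences > 0 → strictly INCREASING

Monotonically increasing


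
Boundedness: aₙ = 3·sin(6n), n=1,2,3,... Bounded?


For all n, -1 ≤ sin(6n) ≤ 1, so -3 ≤ 3·sin(6n) ≤ 3
Lower bound: -3, Upper bound: 3
The sequence IS bounded

Bounded (-3 ≤ aₙ ≤ 3)


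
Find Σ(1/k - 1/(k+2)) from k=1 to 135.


Telescoping with gap 2: two head and two tail terms survive.
= (1 + 1/2) - (1/136 + 1/137)
= 3/2 - 1/136 - 1/137 = 27675/18632

Sum = 27675/18632


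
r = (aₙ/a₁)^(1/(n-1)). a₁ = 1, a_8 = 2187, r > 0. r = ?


r^(n-1) = aₙ/a₁
r^7 = 2187/1 = 2187
r = 2187^(1/7)
= 3

r = 3


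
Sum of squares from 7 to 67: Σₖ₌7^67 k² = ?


Σₖ₌7^67 k² = Σₖ₌₁^67 k² − Σₖ₌₁^6 k²
= 67·68·135/6 − 6·7·13/6
= 102510 − 91 = 102419

Σk² = 102419


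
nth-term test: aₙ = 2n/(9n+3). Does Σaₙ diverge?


lim(n→∞) 2n/(9n+3) = 2/9 = 2/9  (divide numerator and denominator by n)
lim aₙ = 2/9 ≠ 0 → series DIVERGES

Diverges (lim aₙ = 2/9 ≠ 0)


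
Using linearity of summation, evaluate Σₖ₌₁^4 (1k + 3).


Σ(1k+3) = 1·Σk + 3·n
= 1·10 + 3·4
= 10 + 12 = 22

Σ = 22


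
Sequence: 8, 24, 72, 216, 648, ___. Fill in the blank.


Pattern: geometric (r=3)
Terms: 8, 24, 72, 216, 648
Next term = 1944

Next term = 1944


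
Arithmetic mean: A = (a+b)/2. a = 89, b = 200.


AM = (89 + 200)/2 = 289/2 = 144.5

AM = 144.5


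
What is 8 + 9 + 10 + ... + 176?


Σₖ₌8^176 k = Σₖ₌₁^176 k − Σₖ₌₁^7 k
= 176·177/2 − 7·8/2
= 15576 − 28 = 15548

Σk = 15548


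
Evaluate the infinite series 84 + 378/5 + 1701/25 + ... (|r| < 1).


S∞ = a₁/(1-r) = 84/(1 - 9/10)
= 84/(1/10)
= 840

S∞ = 840


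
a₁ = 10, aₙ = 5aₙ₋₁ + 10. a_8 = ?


Computing step by step:
a_1 = 10
a_2 = 60
a_3 = 310
a_4 = 1560
a_5 = 7810
a_6 = 39060
a_7 = 195310
a_8 = 976560


a_8 = 976560


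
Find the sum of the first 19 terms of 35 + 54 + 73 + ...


aₙ = 35 + (19-1)×19 = 377
Sₙ = n(a₁+aₙ)/2 = 19×(35+377)/2
= 19×412/2 = 3914

S_19 = 3914


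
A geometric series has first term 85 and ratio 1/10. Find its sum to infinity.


S∞ = a₁/(1-r) = 85/(1 - 1/10)
= 85/(9/10)
= 850/9

S∞ = 850/9


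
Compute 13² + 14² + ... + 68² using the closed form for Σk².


Σₖ₌13^68 k² = Σₖ₌₁^68 k² − Σₖ₌₁^12 k²
= 68·69·137/6 − 12·13·25/6
= 107134 − 650 = 106484

Σk² = 106484


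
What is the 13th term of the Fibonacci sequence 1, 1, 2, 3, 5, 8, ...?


Fibonacci sequence: 1, 1, 2, 3, 5, 8, 13, 21, 34, 55, 89, ...
F(13) = 233

F(13) = 233


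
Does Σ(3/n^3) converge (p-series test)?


p-series test: Σ c/n^p converges if p > 1, diverges if p ≤ 1 (constant c > 0 doesn't affect convergence).
p = 3
3 > 1 → CONVERGES

Converges (p = 3 > 1)


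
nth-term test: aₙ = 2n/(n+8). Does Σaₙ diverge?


lim(n→∞) 2n/(n+8) = 2/1 = 2  (divide numerator and denominator by n)
lim aₙ = 2 ≠ 0 → series DIVERGES

Diverges (lim aₙ = 2 ≠ 0)


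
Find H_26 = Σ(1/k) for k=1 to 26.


H_26 = 1/1 + 1/2 + 1/3 + ... + 1/26
= 34395742267/8923714800
≈ 3.8544

H_26 = 34395742267/8923714800 ≈ 3.8544


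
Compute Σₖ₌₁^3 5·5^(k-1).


Sₙ = 5×(5^3 - 1)/(5 - 1)
= 5×(125 - 1)/4
= 5×124/4
= 155

S_3 = 155


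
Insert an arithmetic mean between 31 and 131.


AM = (31 + 131)/2 = 162/2 = 81

AM = 81


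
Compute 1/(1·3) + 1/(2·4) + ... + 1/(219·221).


1/(k(k+2)) = (1/2)·(1/k - 1/(k+2)) (partial fractions)
Telescoping: Σ = (1/2)·(1 + 1/2 - 1/220 - 1/221) = 72489/97240

Sum = 72489/97240


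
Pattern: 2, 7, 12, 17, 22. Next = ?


Pattern: arithmetic (d=5)
Terms: 2, 7, 12, 17, 22
Next term = 27

Next term = 27


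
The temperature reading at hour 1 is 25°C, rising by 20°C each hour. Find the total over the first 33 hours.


aₙ = 25 + (33-1)×20 = 665
Sₙ = n(a₁+aₙ)/2 = 33×(25+665)/2
= 33×690/2 = 11385

S_33 = 11385


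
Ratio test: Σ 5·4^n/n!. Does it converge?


aₙ = 5·4^n/n!
a_{n+1}/aₙ = 4^(n+1)/(n+1)! × n!/4^n  (constant 5 cancels)
= 4/(n+1)
L = lim(n→∞) 4/(n+1) = 0
L < 1 → series CONVERGES

Converges (ratio test: L = 0 < 1)


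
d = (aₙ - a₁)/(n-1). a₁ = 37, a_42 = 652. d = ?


d = (aₙ - a₁)/(n-1)
= (652 - 37)/(42-1)
= 615/41 = 15

d = 15


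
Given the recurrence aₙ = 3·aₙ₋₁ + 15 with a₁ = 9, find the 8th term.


Computing step by step:
a_1 = 9
a_2 = 42
a_3 = 141
a_4 = 438
a_5 = 1329
a_6 = 4002
a_7 = 12021
a_8 = 36078


a_8 = 36078


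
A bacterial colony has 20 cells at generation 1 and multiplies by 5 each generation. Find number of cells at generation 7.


aₙ = a₁·r^(n-1)
= 20×5^6
= 20×15625
= 312500

a_7 = 312500


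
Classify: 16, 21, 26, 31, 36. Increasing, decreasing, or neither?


Differences: 5, 5, 5, 5
All differences > 0 → strictly INCREASING

Monotonically increasing


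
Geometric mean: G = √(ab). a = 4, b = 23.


GM = √(4×23) = √92 = 9.5917

GM = 9.5917


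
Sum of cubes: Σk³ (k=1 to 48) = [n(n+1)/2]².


n(n+1)/2 = 48×49/2 = 1176
Σk³ = 1176² = 1382976

Σk³ = 1382976


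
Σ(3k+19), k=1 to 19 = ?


Σ(3k+19) = 3·Σk + 19·n
= 3·190 + 19·19
= 570 + 361 = 931

Σ = 931


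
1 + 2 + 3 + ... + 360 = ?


n(n+1)/2 = 360×361/2 = 129960/2 = 64980

Σk = 64980


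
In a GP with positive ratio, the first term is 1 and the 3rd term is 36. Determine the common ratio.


r^(n-1) = aₙ/a₁
r^2 = 36/1 = 36
r = 36^(1/2)
= ±6; taking r > 0 gives r = 6

r = 6


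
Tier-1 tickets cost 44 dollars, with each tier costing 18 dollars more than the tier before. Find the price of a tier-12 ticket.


aₙ = a₁ + (n-1)d
= 44 + (12-1)×18
= 44 + 198
= 242

a_12 = 242


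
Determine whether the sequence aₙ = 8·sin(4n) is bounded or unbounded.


For all n, -1 ≤ sin(4n) ≤ 1, so -8 ≤ 8·sin(4n) ≤ 8
Lower bound: -8, Upper bound: 8
The sequence IS bounded

Bounded (-8 ≤ aₙ ≤ 8)


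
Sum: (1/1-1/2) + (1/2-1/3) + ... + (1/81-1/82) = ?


Telescoping: adjacent terms cancel.
= 1/1 - 1/82
= 1 - 1/82 = 81/82

Sum = 81/82


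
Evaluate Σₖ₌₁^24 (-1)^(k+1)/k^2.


S = 1 - 1/4 + 1/9 - 1/16 + 1/25 - 1/36 + 1/49 - 1/64 ± ...
= 0.8216
(Full series converges to +π²/12 ≈ +0.8225)

S_24 = 0.8216


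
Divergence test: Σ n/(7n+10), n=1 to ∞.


lim(n→∞) n/(7n+10) = 1/7 = 1/7  (divide numerator and denominator by n)
lim aₙ = 1/7 ≠ 0 → series DIVERGES

Diverges (lim aₙ = 1/7 ≠ 0)


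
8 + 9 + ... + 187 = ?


Σₖ₌8^187 k = Σₖ₌₁^187 k − Σₖ₌₁^7 k
= 187·188/2 − 7·8/2
= 17578 − 28 = 17550

Σk = 17550


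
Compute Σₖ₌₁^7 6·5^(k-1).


Sₙ = 6×(5^7 - 1)/(5 - 1)
= 6×(78125 - 1)/4
= 6×78124/4
= 117186

S_7 = 117186


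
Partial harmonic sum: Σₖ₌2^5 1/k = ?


Σₖ₌2^5 1/k = 1/2 + 1/3 + 1/4 + 1/5
= 77/60
≈ 1.2833

Sum = 77/60 ≈ 1.2833


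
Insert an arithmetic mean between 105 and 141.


AM = (105 + 141)/2 = 246/2 = 123

AM = 123


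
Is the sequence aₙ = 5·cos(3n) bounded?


For all n, -1 ≤ cos(3n) ≤ 1, so -5 ≤ 5·cos(3n) ≤ 5
Lower bound: -5, Upper bound: 5
The sequence IS bounded

Bounded (-5 ≤ aₙ ≤ 5)


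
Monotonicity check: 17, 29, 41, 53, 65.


Differences: 12, 12, 12, 12
All differences > 0 → strictly INCREASING

Monotonically increasing


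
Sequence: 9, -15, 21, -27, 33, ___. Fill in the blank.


Pattern: alternating sign, magnitude arithmetic (d=6)
Terms: 9, -15, 21, -27, 33
Next term = -39

Next term = -39


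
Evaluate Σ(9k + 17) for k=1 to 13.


Σ(9k+17) = 9·Σk + 17·n
= 9·91 + 17·13
= 819 + 221 = 1040

Σ = 1040


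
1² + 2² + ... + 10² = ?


n = 10
n(n+1)(2n+1)/6 = 10×11×21/6
= 2310/6 = 385

Σk² = 385


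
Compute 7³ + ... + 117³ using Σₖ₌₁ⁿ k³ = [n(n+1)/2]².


Σₖ₌7^117 k³ = [117·118/2]² − [6·7/2]²
= 47651409 − 441 = 47650968

Σk³ = 47650968


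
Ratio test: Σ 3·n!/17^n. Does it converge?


aₙ = 3·n!/17^n
a_{n+1}/aₙ = (n+1)!/17^(n+1) × 17^n/n!  (constant 3 cancels)
= (n+1)/17
L = lim(n→∞) (n+1)/17 = ∞
L > 1 → series DIVERGES

Diverges (ratio test: L = ∞ > 1)


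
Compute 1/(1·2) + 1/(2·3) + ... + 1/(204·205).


1/(k(k+1)) = 1/k - 1/(k+1) (partial fractions)
Telescoping: Σ = 1 - 1/205 = 204/205

Sum = 204/205


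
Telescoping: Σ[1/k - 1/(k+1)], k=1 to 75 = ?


Telescoping: adjacent terms cancel.
= 1/1 - 1/76
= 1 - 1/76 = 75/76

Sum = 75/76


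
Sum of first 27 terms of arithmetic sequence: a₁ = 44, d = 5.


aₙ = 44 + (27-1)×5 = 174
Sₙ = n(a₁+aₙ)/2 = 27×(44+174)/2
= 27×218/2 = 2943

S_27 = 2943


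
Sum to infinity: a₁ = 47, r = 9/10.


S∞ = a₁/(1-r) = 47/(1 - 9/10)
= 47/(1/10)
= 470

S∞ = 470


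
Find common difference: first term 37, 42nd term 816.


d = (aₙ - a₁)/(n-1)
= (816 - 37)/(42-1)
= 779/41 = 19

d = 19


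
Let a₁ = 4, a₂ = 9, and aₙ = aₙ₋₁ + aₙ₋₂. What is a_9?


Computing iteratively: 4, 9, 13, 22, 35, 57, 92, 149, 241
a_9 = 241

a_9 = 241


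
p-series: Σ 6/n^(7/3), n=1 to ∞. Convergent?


p-series test: Σ c/n^p converges if p > 1, diverges if p ≤ 1 (constant c > 0 doesn't affect convergence).
p = 7/3
7/3 > 1 → CONVERGES

Converges (p = 7/3 > 1)


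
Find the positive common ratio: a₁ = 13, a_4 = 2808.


r^(n-1) = aₙ/a₁
r^3 = 2808/13 = 216
r = 216^(1/3)
= 6

r = 6


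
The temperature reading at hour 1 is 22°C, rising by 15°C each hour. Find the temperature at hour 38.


aₙ = a₁ + (n-1)d
= 22 + (38-1)×15
= 22 + 555
= 577

a_38 = 577


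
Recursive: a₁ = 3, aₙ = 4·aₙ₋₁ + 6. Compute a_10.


Computing step by step:
a_1 = 3
a_2 = 18
a_3 = 78
a_4 = 318
a_5 = 1278
a_6 = 5118
a_7 = 20478
a_8 = 81918
a_9 = 327678
a_10 = 1310718


a_10 = 1310718


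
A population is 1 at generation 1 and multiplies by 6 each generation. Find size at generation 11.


aₙ = a₁·r^(n-1)
= 1×6^10
= 1×60466176
= 60466176

a_11 = 60466176


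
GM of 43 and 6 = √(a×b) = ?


GM = √(43×6) = √258 = 16.0624

GM = 16.0624


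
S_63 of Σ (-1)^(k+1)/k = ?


S = 1 - 1/2 + 1/3 - 1/4 + 1/5 - 1/6 + 1/7 - 1/8 ± ...
= 0.701
(Full series converges to +ln(2) ≈ +0.6931)

S_63 = 0.701


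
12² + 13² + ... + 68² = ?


Σₖ₌12^68 k² = Σₖ₌₁^68 k² − Σₖ₌₁^11 k²
= 68·69·137/6 − 11·12·23/6
= 107134 − 506 = 106628

Σk² = 106628


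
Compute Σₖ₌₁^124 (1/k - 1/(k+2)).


Telescoping with gap 2: two head and two tail terms survive.
= (1 + 1/2) - (1/125 + 1/126)
= 3/2 - 1/125 - 1/126 = 11687/7875

Sum = 11687/7875


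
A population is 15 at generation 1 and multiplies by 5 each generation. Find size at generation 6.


aₙ = a₁·r^(n-1)
= 15×5^5
= 15×3125
= 46875

a_6 = 46875


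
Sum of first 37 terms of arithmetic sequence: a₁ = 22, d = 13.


aₙ = 22 + (37-1)×13 = 490
Sₙ = n(a₁+aₙ)/2 = 37×(22+490)/2
= 37×512/2 = 9472

S_37 = 9472


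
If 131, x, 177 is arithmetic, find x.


AM = (131 + 177)/2 = 308/2 = 154

AM = 154


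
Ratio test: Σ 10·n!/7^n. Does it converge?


aₙ = 10·n!/7^n
a_{n+1}/aₙ = (n+1)!/7^(n+1) × 7^n/n!  (constant 10 cancels)
= (n+1)/7
L = lim(n→∞) (n+1)/7 = ∞
L > 1 → series DIVERGES

Diverges (ratio test: L = ∞ > 1)


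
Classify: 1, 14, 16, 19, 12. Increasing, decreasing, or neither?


Differences: 13, 2, 3, -7
Difference at position 1 is +13 (> 0) but position 4 is -7 (< 0) — sequence both rises and falls
→ NOT monotonic

Not monotonic


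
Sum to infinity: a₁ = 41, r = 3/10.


S∞ = a₁/(1-r) = 41/(1 - 3/10)
= 41/(7/10)
= 410/7

S∞ = 410/7


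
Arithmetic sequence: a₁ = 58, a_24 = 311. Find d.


d = (aₙ - a₁)/(n-1)
= (311 - 58)/(24-1)
= 253/23 = 11

d = 11


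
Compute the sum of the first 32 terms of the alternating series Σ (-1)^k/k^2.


S = -1 + 1/4 - 1/9 + 1/16 - 1/25 + 1/36 - 1/49 + 1/64 ± ...
= -0.822
(Full series converges to -π²/12 ≈ -0.8225)

S_32 = -0.822


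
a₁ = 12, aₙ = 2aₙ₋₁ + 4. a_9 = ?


Computing step by step:
a_1 = 12
a_2 = 28
a_3 = 60
a_4 = 124
a_5 = 252
a_6 = 508
a_7 = 1020
a_8 = 2044
a_9 = 4092


a_9 = 4092


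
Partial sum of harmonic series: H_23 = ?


H_23 = 1/1 + 1/2 + 1/3 + ... + 1/23
= 444316699/118982864
≈ 3.7343

H_23 = 444316699/118982864 ≈ 3.7343


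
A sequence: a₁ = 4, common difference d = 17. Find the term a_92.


aₙ = a₁ + (n-1)d
= 4 + (92-1)×17
= 4 + 1547
= 1551

a_92 = 1551


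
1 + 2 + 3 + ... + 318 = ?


n(n+1)/2 = 318×319/2 = 101442/2 = 50721

Σk = 50721


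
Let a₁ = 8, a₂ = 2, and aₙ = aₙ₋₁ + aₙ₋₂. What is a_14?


Computing iteratively: 8, 2, 10, 12, 22, 34, 56, 90, 146, 236, 382, 618, ...
a_14 = 1618

a_14 = 1618


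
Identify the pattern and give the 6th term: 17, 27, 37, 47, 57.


Pattern: arithmetic (d=10)
Terms: 17, 27, 37, 47, 57
Next term = 67

Next term = 67


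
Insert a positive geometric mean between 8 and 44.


GM = √(8×44) = √352 = 18.7617

GM = 18.7617


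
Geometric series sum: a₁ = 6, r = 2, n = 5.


Sₙ = 6×(2^5 - 1)/(2 - 1)
= 6×(32 - 1)/1
= 6×31/1
= 186

S_5 = 186


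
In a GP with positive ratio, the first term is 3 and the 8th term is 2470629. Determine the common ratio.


r^(n-1) = aₙ/a₁
r^7 = 2470629/3 = 823543
r = 823543^(1/7)
= 7

r = 7


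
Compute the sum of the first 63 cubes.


n(n+1)/2 = 63×64/2 = 2016
Σk³ = 2016² = 4064256

Σk³ = 4064256


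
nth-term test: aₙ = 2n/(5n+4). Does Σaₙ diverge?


lim(n→∞) 2n/(5n+4) = 2/5 = 2/5  (divide numerator and denominator by n)
lim aₙ = 2/5 ≠ 0 → series DIVERGES

Diverges (lim aₙ = 2/5 ≠ 0)


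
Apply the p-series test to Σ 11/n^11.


p-series test: Σ c/n^p converges if p > 1, diverges if p ≤ 1 (constant c > 0 doesn't affect convergence).
p = 11
11 > 1 → CONVERGES

Converges (p = 11 > 1)


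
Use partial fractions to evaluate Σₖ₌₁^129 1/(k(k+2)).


1/(k(k+2)) = (1/2)·(1/k - 1/(k+2)) (partial fractions)
Telescoping: Σ = (1/2)·(1 + 1/2 - 1/130 - 1/131) = 6321/8515

Sum = 6321/8515


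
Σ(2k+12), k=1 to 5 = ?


Σ(2k+12) = 2·Σk + 12·n
= 2·15 + 12·5
= 30 + 60 = 90

Σ = 90


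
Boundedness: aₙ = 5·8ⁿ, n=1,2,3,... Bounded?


aₙ = 5·8ⁿ → as n→∞, aₙ→∞ (since base 8 > 1)
No finite upper bound exists
The sequence is UNBOUNDED

Unbounded (aₙ → ∞ as n → ∞)


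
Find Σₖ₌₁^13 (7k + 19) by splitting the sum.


Σ(7k+19) = 7·Σk + 19·n
= 7·91 + 19·13
= 637 + 247 = 884

Σ = 884


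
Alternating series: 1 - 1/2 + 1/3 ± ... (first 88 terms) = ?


S = 1 - 1/2 + 1/3 - 1/4 + 1/5 - 1/6 + 1/7 - 1/8 ± ...
= 0.6875
(Full series converges to +ln(2) ≈ +0.6931)

S_88 = 0.6875


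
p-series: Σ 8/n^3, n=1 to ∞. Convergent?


p-series test: Σ c/n^p converges if p > 1, diverges if p ≤ 1 (constant c > 0 doesn't affect convergence).
p = 3
3 > 1 → CONVERGES

Converges (p = 3 > 1)


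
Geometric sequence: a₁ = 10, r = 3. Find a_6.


aₙ = a₁·r^(n-1)
= 10×3^5
= 10×243
= 2430

a_6 = 2430


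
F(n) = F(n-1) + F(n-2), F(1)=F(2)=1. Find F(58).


Fibonacci sequence: 1, 1, 2, 3, 5, 8, 13, 21, 34, 55, 89, ...
F(58) = 591286729879

F(58) = 591286729879


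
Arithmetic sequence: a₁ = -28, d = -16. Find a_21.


aₙ = a₁ + (n-1)d
= -28 + (21-1)×-16
= -28 - 320
= -348

a_21 = -348


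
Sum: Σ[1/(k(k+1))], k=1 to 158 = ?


1/(k(k+1)) = 1/k - 1/(k+1) (partial fractions)
Telescoping: Σ = 1 - 1/159 = 158/159

Sum = 158/159


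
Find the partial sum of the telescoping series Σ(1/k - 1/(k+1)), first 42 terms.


Telescoping: adjacent terms cancel.
= 1/1 - 1/43
= 1 - 1/43 = 42/43

Sum = 42/43


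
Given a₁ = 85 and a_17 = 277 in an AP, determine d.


d = (aₙ - a₁)/(n-1)
= (277 - 85)/(17-1)
= 192/16 = 12

d = 12


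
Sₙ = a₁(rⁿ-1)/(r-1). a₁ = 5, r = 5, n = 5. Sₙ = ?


Sₙ = 5×(5^5 - 1)/(5 - 1)
= 5×(3125 - 1)/4
= 5×3124/4
= 3905

S_5 = 3905


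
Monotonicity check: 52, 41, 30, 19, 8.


Differences: -11, -11, -11, -11
All differences < 0 → strictly DECREASING

Monotonically decreasing


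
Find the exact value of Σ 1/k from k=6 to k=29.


Σₖ₌6^29 1/k = 1/6 + 1/7 + 1/8 + ... + 1/29
= 3908958676327/2329089562800
≈ 1.6783

Sum = 3908958676327/2329089562800 ≈ 1.6783


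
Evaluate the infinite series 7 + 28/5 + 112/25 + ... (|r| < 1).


S∞ = a₁/(1-r) = 7/(1 - 4/5)
= 7/(1/5)
= 35

S∞ = 35


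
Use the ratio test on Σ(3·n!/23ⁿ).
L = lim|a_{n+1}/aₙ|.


aₙ = 3·n!/23^n
a_{n+1}/aₙ = (n+1)!/23^(n+1) × 23^n/n!  (constant 3 cancels)
= (n+1)/23
L = lim(n→∞) (n+1)/23 = ∞
L > 1 → series DIVERGES

Diverges (ratio test: L = ∞ > 1)


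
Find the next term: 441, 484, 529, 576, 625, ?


Pattern: perfect squares: n²
Terms: 441, 484, 529, 576, 625
Next term = 676

Next term = 676


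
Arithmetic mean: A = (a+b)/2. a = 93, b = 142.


AM = (93 + 142)/2 = 235/2 = 117.5

AM = 117.5


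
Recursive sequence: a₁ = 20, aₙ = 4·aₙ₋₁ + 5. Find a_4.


Computing step by step:
a_1 = 20
a_2 = 85
a_3 = 345
a_4 = 1385


a_4 = 1385


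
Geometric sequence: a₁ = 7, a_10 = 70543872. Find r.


r^(n-1) = aₙ/a₁
r^9 = 70543872/7 = 10077696
r = 10077696^(1/9)
= 6

r = 6


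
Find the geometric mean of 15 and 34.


GM = √(15×34) = √510 = 22.5832

GM = 22.5832


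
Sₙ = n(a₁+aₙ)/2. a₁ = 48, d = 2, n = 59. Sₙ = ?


aₙ = 48 + (59-1)×2 = 164
Sₙ = n(a₁+aₙ)/2 = 59×(48+164)/2
= 59×212/2 = 6254

S_59 = 6254


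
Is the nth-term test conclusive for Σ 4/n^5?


lim(n→∞) 4/n^5 = 0
lim aₙ = 0 → nth-term test is INCONCLUSIVE
(Need other tests; this is actually a convergent p-series with p=5 > 1)

Inconclusive (lim aₙ = 0; need another test)


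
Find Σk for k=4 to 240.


Σₖ₌4^240 k = Σₖ₌₁^240 k − Σₖ₌₁^3 k
= 240·241/2 − 3·4/2
= 28920 − 6 = 28914

Σk = 28914


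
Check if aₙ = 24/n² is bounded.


a₁ = 24, a₂ = 24/4, a₃ = 24/9, ...
0 < aₙ ≤ 24 for all n ≥ 1
The sequence IS bounded

Bounded (0 < aₙ ≤ 24)


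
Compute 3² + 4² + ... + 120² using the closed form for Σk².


Σₖ₌3^120 k² = Σₖ₌₁^120 k² − Σₖ₌₁^2 k²
= 120·121·241/6 − 2·3·5/6
= 583220 − 5 = 583215

Σk² = 583215


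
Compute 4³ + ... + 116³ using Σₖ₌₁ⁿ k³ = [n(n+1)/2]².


Σₖ₌4^116 k³ = [116·117/2]² − [3·4/2]²
= 46049796 − 36 = 46049760

Σk³ = 46049760


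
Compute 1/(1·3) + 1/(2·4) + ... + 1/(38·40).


1/(k(k+2)) = (1/2)·(1/k - 1/(k+2)) (partial fractions)
Telescoping: Σ = (1/2)·(1 + 1/2 - 1/39 - 1/40) = 2261/3120

Sum = 2261/3120


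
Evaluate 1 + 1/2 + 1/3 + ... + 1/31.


H_31 = 1/1 + 1/2 + 1/3 + ... + 1/31
= 290774257297357/72201776446800
≈ 4.0272

H_31 = 290774257297357/72201776446800 ≈ 4.0272


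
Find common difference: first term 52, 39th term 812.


d = (aₙ - a₁)/(n-1)
= (812 - 52)/(39-1)
= 760/38 = 20

d = 20


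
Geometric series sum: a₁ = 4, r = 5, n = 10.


Sₙ = 4×(5^10 - 1)/(5 - 1)
= 4×(9765625 - 1)/4
= 4×9765624/4
= 9765624

S_10 = 9765624


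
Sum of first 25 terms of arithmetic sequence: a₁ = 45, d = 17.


aₙ = 45 + (25-1)×17 = 453
Sₙ = n(a₁+aₙ)/2 = 25×(45+453)/2
= 25×498/2 = 6225

S_25 = 6225


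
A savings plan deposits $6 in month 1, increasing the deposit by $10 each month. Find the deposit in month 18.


aₙ = a₁ + (n-1)d
= 6 + (18-1)×10
= 6 + 170
= 176

a_18 = 176


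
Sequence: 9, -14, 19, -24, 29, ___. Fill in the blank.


Pattern: alternating sign, magnitude arithmetic (d=5)
Terms: 9, -14, 19, -24, 29
Next term = -34

Next term = -34


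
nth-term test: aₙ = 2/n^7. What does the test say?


lim(n→∞) 2/n^7 = 0
lim aₙ = 0 → nth-term test is INCONCLUSIVE
(Need other tests; this is actually a convergent p-series with p=7 > 1)

Inconclusive (lim aₙ = 0; need another test)


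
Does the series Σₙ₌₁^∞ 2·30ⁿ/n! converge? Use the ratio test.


aₙ = 2·30^n/n!
a_{n+1}/aₙ = 30^(n+1)/(n+1)! × n!/30^n  (constant 2 cancels)
= 30/(n+1)
L = lim(n→∞) 30/(n+1) = 0
L < 1 → series CONVERGES

Converges (ratio test: L = 0 < 1)


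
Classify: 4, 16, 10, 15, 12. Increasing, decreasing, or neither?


Differences: 12, -6, 5, -3
Difference at position 1 is +12 (> 0) but position 2 is -6 (< 0) — sequence both rises and falls
→ NOT monotonic

Not monotonic


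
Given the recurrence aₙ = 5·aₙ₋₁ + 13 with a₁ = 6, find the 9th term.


Computing step by step:
a_1 = 6
a_2 = 43
a_3 = 228
a_4 = 1153
a_5 = 5778
a_6 = 28903
a_7 = 144528
a_8 = 722653
a_9 = 3613278


a_9 = 3613278


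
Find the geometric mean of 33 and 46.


GM = √(33×46) = √1518 = 38.9615

GM = 38.9615


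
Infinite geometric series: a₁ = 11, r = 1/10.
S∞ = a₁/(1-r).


S∞ = a₁/(1-r) = 11/(1 - 1/10)
= 11/(9/10)
= 110/9

S∞ = 110/9


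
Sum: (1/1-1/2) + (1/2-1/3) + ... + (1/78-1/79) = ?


Telescoping: adjacent terms cancel.
= 1/1 - 1/79
= 1 - 1/79 = 78/79

Sum = 78/79


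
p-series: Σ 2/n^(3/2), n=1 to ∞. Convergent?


p-series test: Σ c/n^p converges if p > 1, diverges if p ≤ 1 (constant c > 0 doesn't affect convergence).
p = 3/2
3/2 > 1 → CONVERGES

Converges (p = 3/2 > 1)


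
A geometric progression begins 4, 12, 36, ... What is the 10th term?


aₙ = a₁·r^(n-1)
= 4×3^9
= 4×19683
= 78732

a_10 = 78732


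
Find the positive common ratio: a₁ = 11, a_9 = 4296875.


r^(n-1) = aₙ/a₁
r^8 = 4296875/11 = 390625
r = 390625^(1/8)
= ±5; taking r > 0 gives r = 5

r = 5


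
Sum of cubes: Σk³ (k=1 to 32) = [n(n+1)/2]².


n(n+1)/2 = 32×33/2 = 528
Σk³ = 528² = 278784

Σk³ = 278784


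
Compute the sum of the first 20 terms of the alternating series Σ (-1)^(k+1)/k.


S = 1 - 1/2 + 1/3 - 1/4 + 1/5 - 1/6 + 1/7 - 1/8 ± ...
= 0.6688
(Full series converges to +ln(2) ≈ +0.6931)

S_20 = 0.6688


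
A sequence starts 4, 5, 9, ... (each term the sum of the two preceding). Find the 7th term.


Computing iteratively: 4, 5, 9, 14, 23, 37, 60
a_7 = 60

a_7 = 60


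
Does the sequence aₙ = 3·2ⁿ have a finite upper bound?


aₙ = 3·2ⁿ → as n→∞, aₙ→∞ (since base 2 > 1)
No finite upper bound exists
The sequence is UNBOUNDED

Unbounded (aₙ → ∞ as n → ∞)


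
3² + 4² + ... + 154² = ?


Σₖ₌3^154 k² = Σₖ₌₁^154 k² − Σₖ₌₁^2 k²
= 154·155·309/6 − 2·3·5/6
= 1229305 − 5 = 1229300

Σk² = 1229300


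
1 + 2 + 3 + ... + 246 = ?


n(n+1)/2 = 246×247/2 = 60762/2 = 30381

Σk = 30381


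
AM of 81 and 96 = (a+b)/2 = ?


AM = (81 + 96)/2 = 177/2 = 88.5

AM = 88.5


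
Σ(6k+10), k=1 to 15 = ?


Σ(6k+10) = 6·Σk + 10·n
= 6·120 + 10·15
= 720 + 150 = 870

Σ = 870


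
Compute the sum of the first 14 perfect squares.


n = 14
n(n+1)(2n+1)/6 = 14×15×29/6
= 6090/6 = 1015

Σk² = 1015


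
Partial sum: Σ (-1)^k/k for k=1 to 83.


S = -1 + 1/2 - 1/3 + 1/4 - 1/5 + 1/6 - 1/7 + 1/8 ± ...
= -0.6991
(Full series converges to -ln(2) ≈ -0.6931)

S_83 = -0.6991


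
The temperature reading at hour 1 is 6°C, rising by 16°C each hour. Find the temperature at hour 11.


aₙ = a₁ + (n-1)d
= 6 + (11-1)×16
= 6 + 160
= 166

a_11 = 166


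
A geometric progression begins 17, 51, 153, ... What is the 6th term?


aₙ = a₁·r^(n-1)
= 17×3^5
= 17×243
= 4131

a_6 = 4131


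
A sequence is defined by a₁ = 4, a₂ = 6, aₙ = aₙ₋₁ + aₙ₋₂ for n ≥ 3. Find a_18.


Computing iteratively: 4, 6, 10, 16, 26, 42, 68, 110, 178, 288, 466, 754, ...
a_18 = 13530

a_18 = 13530


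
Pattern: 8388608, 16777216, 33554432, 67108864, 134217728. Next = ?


Pattern: powers of 2: 2ⁿ
Terms: 8388608, 16777216, 33554432, 67108864, 134217728
Next term = 268435456

Next term = 268435456


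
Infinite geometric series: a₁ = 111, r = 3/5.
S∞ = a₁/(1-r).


S∞ = a₁/(1-r) = 111/(1 - 3/5)
= 111/(2/5)
= 555/2

S∞ = 555/2


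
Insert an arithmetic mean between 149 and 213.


AM = (149 + 213)/2 = 362/2 = 181

AM = 181


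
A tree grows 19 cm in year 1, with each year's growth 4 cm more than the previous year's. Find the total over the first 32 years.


aₙ = 19 + (32-1)×4 = 143
Sₙ = n(a₁+aₙ)/2 = 32×(19+143)/2
= 32×162/2 = 2592

S_32 = 2592


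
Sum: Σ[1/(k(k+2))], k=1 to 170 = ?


1/(k(k+2)) = (1/2)·(1/k - 1/(k+2)) (partial fractions)
Telescoping: Σ = (1/2)·(1 + 1/2 - 1/171 - 1/172) = 43775/58824

Sum = 43775/58824


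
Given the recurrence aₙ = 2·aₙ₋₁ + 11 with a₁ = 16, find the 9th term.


Computing step by step:
a_1 = 16
a_2 = 43
a_3 = 97
a_4 = 205
a_5 = 421
a_6 = 853
a_7 = 1717
a_8 = 3445
a_9 = 6901


a_9 = 6901


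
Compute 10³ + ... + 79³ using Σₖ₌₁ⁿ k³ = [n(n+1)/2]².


Σₖ₌10^79 k³ = [79·80/2]² − [9·10/2]²
= 9985600 − 2025 = 9983575

Σk³ = 9983575


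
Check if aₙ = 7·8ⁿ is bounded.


aₙ = 7·8ⁿ → as n→∞, aₙ→∞ (since base 8 > 1)
No finite upper bound exists
The sequence is UNBOUNDED

Unbounded (aₙ → ∞ as n → ∞)


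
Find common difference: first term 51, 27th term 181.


d = (aₙ - a₁)/(n-1)
= (181 - 51)/(27-1)
= 130/26 = 5

d = 5


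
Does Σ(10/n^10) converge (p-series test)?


p-series test: Σ c/n^p converges if p > 1, diverges if p ≤ 1 (constant c > 0 doesn't affect convergence).
p = 10
10 > 1 → CONVERGES

Converges (p = 10 > 1)


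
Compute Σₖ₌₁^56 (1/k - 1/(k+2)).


Telescoping with gap 2: two head and two tail terms survive.
= (1 + 1/2) - (1/57 + 1/58)
= 3/2 - 1/57 - 1/58 = 2422/1653

Sum = 2422/1653


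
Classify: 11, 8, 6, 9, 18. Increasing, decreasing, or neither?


Differences: -3, -2, 3, 9
Difference at position 3 is +3 (> 0) but position 1 is -3 (< 0) — sequence both rises and falls
→ NOT monotonic

Not monotonic


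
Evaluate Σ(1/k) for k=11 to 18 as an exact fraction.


Σₖ₌11^18 1/k = 1/11 + 1/12 + 1/13 + 1/14 + 1/15 + 1/16 + 1/17 + 1/18
= 6936481/12252240
≈ 0.5661

Sum = 6936481/12252240 ≈ 0.5661


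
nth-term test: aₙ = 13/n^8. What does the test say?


lim(n→∞) 13/n^8 = 0
lim aₙ = 0 → nth-term test is INCONCLUSIVE
(Need other tests; this is actually a convergent p-series with p=8 > 1)

Inconclusive (lim aₙ = 0; need another test)


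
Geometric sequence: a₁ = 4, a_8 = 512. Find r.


r^(n-1) = aₙ/a₁
r^7 = 512/4 = 128
r = 128^(1/7)
= 2

r = 2


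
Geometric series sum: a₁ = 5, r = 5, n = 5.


Sₙ = 5×(5^5 - 1)/(5 - 1)
= 5×(3125 - 1)/4
= 5×3124/4
= 3905

S_5 = 3905


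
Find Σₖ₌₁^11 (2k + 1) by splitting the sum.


Σ(2k+1) = 2·Σk + 1·n
= 2·66 + 1·11
= 132 + 11 = 143

Σ = 143


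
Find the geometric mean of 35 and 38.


GM = √(35×38) = √1330 = 36.4692

GM = 36.4692


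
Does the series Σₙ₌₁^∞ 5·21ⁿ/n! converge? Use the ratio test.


aₙ = 5·21^n/n!
a_{n+1}/aₙ = 21^(n+1)/(n+1)! × n!/21^n  (constant 5 cancels)
= 21/(n+1)
L = lim(n→∞) 21/(n+1) = 0
L < 1 → series CONVERGES

Converges (ratio test: L = 0 < 1)


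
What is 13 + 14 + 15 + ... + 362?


Σₖ₌13^362 k = Σₖ₌₁^362 k − Σₖ₌₁^12 k
= 362·363/2 − 12·13/2
= 65703 − 78 = 65625

Σk = 65625


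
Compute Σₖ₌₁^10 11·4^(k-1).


Sₙ = 11×(4^10 - 1)/(4 - 1)
= 11×(1048576 - 1)/3
= 11×1048575/3
= 3844775

S_10 = 3844775


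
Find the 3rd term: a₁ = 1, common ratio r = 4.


aₙ = a₁·r^(n-1)
= 1×4^2
= 1×16
= 16

a_3 = 16


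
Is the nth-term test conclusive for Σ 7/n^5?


lim(n→∞) 7/n^5 = 0
lim aₙ = 0 → nth-term test is INCONCLUSIVE
(Need other tests; this is actually a convergent p-series with p=5 > 1)

Inconclusive (lim aₙ = 0; need another test)


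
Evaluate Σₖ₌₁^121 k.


n(n+1)/2 = 121×122/2 = 14762/2 = 7381

Σk = 7381


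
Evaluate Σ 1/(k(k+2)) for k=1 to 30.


1/(k(k+2)) = (1/2)·(1/k - 1/(k+2)) (partial fractions)
Telescoping: Σ = (1/2)·(1 + 1/2 - 1/31 - 1/32) = 1425/1984

Sum = 1425/1984


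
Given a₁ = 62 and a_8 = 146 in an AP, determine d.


d = (aₙ - a₁)/(n-1)
= (146 - 62)/(8-1)
= 84/7 = 12

d = 12


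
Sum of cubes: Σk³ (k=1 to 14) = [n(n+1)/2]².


n(n+1)/2 = 14×15/2 = 105
Σk³ = 105² = 11025

Σk³ = 11025


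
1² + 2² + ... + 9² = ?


n = 9
n(n+1)(2n+1)/6 = 9×10×19/6
= 1710/6 = 285

Σk² = 285


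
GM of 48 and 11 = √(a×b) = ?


GM = √(48×11) = √528 = 22.9783

GM = 22.9783


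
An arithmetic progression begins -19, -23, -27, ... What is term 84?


aₙ = a₁ + (n-1)d
= -19 + (84-1)×-4
= -19 - 332
= -351

a_84 = -351


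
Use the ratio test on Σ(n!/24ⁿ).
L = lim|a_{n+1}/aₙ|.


aₙ = n!/24^n
a_{n+1}/aₙ = (n+1)!/24^(n+1) × 24^n/n!
= (n+1)/24
L = lim(n→∞) (n+1)/24 = ∞
L > 1 → series DIVERGES

Diverges (ratio test: L = ∞ > 1)


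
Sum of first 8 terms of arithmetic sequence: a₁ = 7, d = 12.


aₙ = 7 + (8-1)×12 = 91
Sₙ = n(a₁+aₙ)/2 = 8×(7+91)/2
= 8×98/2 = 392

S_8 = 392
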